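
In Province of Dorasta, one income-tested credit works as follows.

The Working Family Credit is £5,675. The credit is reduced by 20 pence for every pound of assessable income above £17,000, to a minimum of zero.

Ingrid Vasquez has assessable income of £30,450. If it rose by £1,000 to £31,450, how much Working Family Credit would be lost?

At £30,450 — 20% of the £13,450 excess over £17,000 is £2,690; credit = £5,675 − £2,690 = £2,985.
At £31,450 — 20% of the £14,450 excess over £17,000 is £2,890; credit = £5,675 − £2,890 = £2,785.
Lost: £2,985 − £2,785 = £200.

£200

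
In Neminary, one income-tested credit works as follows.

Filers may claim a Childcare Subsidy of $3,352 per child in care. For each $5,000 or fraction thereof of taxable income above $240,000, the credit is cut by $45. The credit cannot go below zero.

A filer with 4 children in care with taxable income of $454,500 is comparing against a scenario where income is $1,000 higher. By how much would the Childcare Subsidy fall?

At $454,500 — base = 4 × $3,352 = $13,408. income exceeds $240,000 by $214,500, which is 43 full-or-partial $5,000 increments; reduction = 43 × $45 = $1,935, leaving $11,473.
At $455,500 — base = 4 × $3,352 = $13,408. income exceeds $240,000 by $215,500, which is 44 full-or-partial $5,000 increments; reduction = 44 × $45 = $1,980, leaving $11,428.
Lost: $11,473 − $11,428 = $45.

$45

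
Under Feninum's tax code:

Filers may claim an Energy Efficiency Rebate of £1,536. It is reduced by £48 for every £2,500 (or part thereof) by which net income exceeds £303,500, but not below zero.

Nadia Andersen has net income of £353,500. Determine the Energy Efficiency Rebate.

£576

Energy Efficiency Rebate: income exceeds £303,500 by £50,000, which is 20 full-or-partial £2,500 increments; reduction = 20 × £48 = £960, leaving £576.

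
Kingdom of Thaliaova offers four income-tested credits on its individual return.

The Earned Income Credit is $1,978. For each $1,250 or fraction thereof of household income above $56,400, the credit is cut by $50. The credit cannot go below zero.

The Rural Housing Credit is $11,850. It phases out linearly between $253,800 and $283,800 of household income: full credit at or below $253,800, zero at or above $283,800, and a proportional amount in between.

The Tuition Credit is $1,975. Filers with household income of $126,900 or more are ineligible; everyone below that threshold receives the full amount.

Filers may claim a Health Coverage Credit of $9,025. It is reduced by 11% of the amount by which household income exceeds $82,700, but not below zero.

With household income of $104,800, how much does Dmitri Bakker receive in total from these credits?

Earned Income Credit: income exceeds $56,400 by $48,400, which is 39 full-or-partial $1,250 increments; reduction = 39 × $50 = $1,950, leaving $28.
Rural Housing Credit: $104,800 is at or below the $253,800 threshold, so the full $11,850 applies.
Tuition Credit: $104,800 is below the $126,900 cutoff, so the full $1,975 applies.
Health Coverage Credit: 11% of the $22,100 excess over $82,700 is $2,431; credit = $9,025 − $2,431 = $6,594.
Total: $28 + $11,850 + $1,975 + $6,594 = $20,447.

$20,447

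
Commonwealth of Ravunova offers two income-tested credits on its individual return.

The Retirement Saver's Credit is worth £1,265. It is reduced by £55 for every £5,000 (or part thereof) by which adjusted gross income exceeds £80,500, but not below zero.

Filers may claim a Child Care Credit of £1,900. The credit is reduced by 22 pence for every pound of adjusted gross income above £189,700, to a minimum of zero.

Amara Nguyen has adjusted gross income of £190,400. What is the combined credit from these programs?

Retirement Saver's Credit: income exceeds £80,500 by £109,900, which is 22 full-or-partial £5,000 increments; reduction = 22 × £55 = £1,210, leaving £55.
Child Care Credit: 22% of the £700 excess over £189,700 is £154; credit = £1,900 − £154 = £1,746.
Total: £55 + £1,746 = £1,801.

£1,801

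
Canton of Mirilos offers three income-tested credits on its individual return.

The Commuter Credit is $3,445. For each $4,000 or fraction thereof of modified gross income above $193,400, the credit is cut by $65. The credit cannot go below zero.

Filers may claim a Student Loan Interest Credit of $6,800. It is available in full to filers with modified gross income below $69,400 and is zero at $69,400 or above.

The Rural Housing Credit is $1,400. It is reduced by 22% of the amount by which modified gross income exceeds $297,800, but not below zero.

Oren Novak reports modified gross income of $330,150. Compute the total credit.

$1,170

Commuter Credit: income exceeds $193,400 by $136,750, which is 35 full-or-partial $4,000 increments; reduction = 35 × $65 = $2,275, leaving $1,170.
Student Loan Interest Credit: $330,150 meets or exceeds the $69,400 cutoff, so the credit is $0.
Rural Housing Credit: 22% of the $32,350 excess over $297,800 is $7,117 ≥ base, so the credit is $0.
Total: $1,170 + $0 + $0 = $1,170.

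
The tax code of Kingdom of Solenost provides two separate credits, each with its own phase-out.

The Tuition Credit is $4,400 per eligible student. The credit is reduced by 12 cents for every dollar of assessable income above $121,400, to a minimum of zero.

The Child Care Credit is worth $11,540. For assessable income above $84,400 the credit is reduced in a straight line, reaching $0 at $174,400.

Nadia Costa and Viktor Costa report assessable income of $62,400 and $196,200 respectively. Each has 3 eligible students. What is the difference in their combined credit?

Nadia ($62,400): Tuition Credit: base = 3 × $4,400 = $13,200. $62,400 is at or below the $121,400 threshold, so the full $13,200 applies. Child Care Credit: $62,400 is at or below the $84,400 threshold, so the full $11,540 applies. total $13,200 + $11,540 = $24,740
Viktor ($196,200): Tuition Credit: base = 3 × $4,400 = $13,200. 12% of the $74,800 excess over $121,400 is $8,976; credit = $13,200 − $8,976 = $4,224. Child Care Credit: $196,200 is at or above $174,400, so the credit is $0. total $4,224 + $0 = $4,224
Difference: |$24,740 − $4,224| = $20,516.

$20,516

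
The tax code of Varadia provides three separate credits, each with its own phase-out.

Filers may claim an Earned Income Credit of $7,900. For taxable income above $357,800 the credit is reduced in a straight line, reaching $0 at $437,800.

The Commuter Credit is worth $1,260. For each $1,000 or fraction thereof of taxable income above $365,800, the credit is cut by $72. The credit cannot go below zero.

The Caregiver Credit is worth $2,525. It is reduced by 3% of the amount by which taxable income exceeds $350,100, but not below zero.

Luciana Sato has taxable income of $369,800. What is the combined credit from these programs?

Earned Income Credit: $369,800 is $12,000 into a $80,000 phase-out range, leaving 68,000/80,000 of the credit: $7,900 × 68,000/80,000 = $6,715.
Commuter Credit: income exceeds $365,800 by $4,000, which is 4 full-or-partial $1,000 increments; reduction = 4 × $72 = $288, leaving $972.
Caregiver Credit: 3% of the $19,700 excess over $350,100 is $591; credit = $2,525 − $591 = $1,934.
Total: $6,715 + $972 + $1,934 = $9,621.

$9,621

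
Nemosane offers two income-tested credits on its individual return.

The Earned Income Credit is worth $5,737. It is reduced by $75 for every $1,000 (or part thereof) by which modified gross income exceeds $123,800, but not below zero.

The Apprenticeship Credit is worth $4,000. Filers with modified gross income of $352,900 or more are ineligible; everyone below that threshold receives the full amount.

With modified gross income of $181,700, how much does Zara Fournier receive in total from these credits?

$5,387

Earned Income Credit: income exceeds $123,800 by $57,900, which is 58 full-or-partial $1,000 increments; reduction = 58 × $75 = $4,350, leaving $1,387.
Apprenticeship Credit: $181,700 is below the $352,900 cutoff, so the full $4,000 applies.
Total: $1,387 + $4,000 = $5,387.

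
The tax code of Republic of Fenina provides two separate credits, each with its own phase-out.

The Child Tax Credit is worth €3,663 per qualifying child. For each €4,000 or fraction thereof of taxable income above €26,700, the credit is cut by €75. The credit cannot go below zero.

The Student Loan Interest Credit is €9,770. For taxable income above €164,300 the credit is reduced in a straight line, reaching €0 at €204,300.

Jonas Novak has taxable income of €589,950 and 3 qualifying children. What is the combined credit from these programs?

Child Tax Credit: base = 3 × €3,663 = €10,989. income exceeds €26,700 by €563,250, which is 141 full-or-partial €4,000 increments; reduction = 141 × €75 = €10,575, leaving €414.
Student Loan Interest Credit: €589,950 is at or above €204,300, so the credit is €0.
Total: €414 + €0 = €414.

€414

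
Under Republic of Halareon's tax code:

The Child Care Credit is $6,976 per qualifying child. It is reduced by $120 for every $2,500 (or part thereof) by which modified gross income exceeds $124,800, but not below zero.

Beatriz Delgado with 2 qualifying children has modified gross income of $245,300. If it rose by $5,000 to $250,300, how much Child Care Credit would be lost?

$240

At $245,300 — base = 2 × $6,976 = $13,952. income exceeds $124,800 by $120,500, which is 49 full-or-partial $2,500 increments; reduction = 49 × $120 = $5,880, leaving $8,072.
At $250,300 — base = 2 × $6,976 = $13,952. income exceeds $124,800 by $125,500, which is 51 full-or-partial $2,500 increments; reduction = 51 × $120 = $6,120, leaving $7,832.
Lost: $8,072 − $7,832 = $240.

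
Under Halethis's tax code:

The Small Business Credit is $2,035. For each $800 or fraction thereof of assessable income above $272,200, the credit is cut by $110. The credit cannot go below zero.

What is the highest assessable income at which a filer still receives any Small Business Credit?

After 18 increments the reduction is 18 × $110 = $1,980, leaving $55; one more increment wipes it out. Increment 18 ends at excess 18 × $800 = $14,400, so the highest qualifying income is $272,200 + $14,400 = $286,600.

$286,600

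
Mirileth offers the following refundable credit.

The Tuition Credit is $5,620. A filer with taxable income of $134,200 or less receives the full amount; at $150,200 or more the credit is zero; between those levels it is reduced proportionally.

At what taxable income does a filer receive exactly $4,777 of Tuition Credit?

$136,600

$4,777 is 4,777/5,620 of the full $5,620, so 843/5,620 of the $16,000 range has been used: income = $134,200 + $16,000 × 843/5,620 = $136,600.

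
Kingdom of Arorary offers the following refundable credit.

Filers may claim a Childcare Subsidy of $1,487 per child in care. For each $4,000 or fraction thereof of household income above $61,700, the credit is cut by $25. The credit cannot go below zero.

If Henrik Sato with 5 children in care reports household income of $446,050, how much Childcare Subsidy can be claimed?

Childcare Subsidy: base = 5 × $1,487 = $7,435. income exceeds $61,700 by $384,350, which is 97 full-or-partial $4,000 increments; reduction = 97 × $25 = $2,425, leaving $5,010.

$5,010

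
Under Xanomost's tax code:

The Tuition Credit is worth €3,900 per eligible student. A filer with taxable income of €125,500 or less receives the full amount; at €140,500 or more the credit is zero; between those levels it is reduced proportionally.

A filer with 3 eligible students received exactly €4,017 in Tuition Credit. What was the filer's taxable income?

Full credit = 3 × €3,900 = €11,700.
€4,017 is 4,017/11,700 of the full €11,700, so 7,683/11,700 of the €15,000 range has been used: income = €125,500 + €15,000 × 7,683/11,700 = €135,350.

€135,350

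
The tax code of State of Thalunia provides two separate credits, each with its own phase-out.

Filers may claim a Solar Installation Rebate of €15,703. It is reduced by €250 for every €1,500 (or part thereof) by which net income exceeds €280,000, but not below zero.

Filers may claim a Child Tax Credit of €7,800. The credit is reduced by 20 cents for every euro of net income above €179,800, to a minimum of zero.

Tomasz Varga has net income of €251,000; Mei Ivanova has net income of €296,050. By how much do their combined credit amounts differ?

€2,750

Tomasz (€251,000): Solar Installation Rebate: €251,000 is at or below the €280,000 threshold, so the full €15,703 applies. Child Tax Credit: 20% of the €71,200 excess over €179,800 is €14,240 ≥ base, so the credit is €0. total €15,703 + €0 = €15,703
Mei (€296,050): Solar Installation Rebate: income exceeds €280,000 by €16,050, which is 11 full-or-partial €1,500 increments; reduction = 11 × €250 = €2,750, leaving €12,953. Child Tax Credit: 20% of the €116,250 excess over €179,800 is €23,250 ≥ base, so the credit is €0. total €12,953 + €0 = €12,953
Difference: |€15,703 − €12,953| = €2,750.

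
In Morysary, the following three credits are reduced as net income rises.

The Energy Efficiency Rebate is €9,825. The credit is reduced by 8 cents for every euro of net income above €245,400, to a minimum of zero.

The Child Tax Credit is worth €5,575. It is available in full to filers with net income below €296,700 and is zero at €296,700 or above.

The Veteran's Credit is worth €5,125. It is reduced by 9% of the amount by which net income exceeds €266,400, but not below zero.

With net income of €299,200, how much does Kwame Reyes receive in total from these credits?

Energy Efficiency Rebate: 8% of the €53,800 excess over €245,400 is €4,304; credit = €9,825 − €4,304 = €5,521.
Child Tax Credit: €299,200 meets or exceeds the €296,700 cutoff, so the credit is €0.
Veteran's Credit: 9% of the €32,800 excess over €266,400 is €2,952; credit = €5,125 − €2,952 = €2,173.
Total: €5,521 + €0 + €2,173 = €7,694.

€7,694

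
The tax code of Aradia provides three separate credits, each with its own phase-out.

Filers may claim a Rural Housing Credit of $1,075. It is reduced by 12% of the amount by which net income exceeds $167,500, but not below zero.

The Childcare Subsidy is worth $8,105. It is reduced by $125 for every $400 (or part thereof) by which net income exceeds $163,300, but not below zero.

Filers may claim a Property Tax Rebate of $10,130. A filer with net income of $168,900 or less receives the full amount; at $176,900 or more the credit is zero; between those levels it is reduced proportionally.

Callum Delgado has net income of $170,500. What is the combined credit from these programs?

$14,674

Rural Housing Credit: 12% of the $3,000 excess over $167,500 is $360; credit = $1,075 − $360 = $715.
Childcare Subsidy: income exceeds $163,300 by $7,200, which is 18 full-or-partial $400 increments; reduction = 18 × $125 = $2,250, leaving $5,855.
Property Tax Rebate: $170,500 is $1,600 into a $8,000 phase-out range, leaving 6,400/8,000 of the credit: $10,130 × 6,400/8,000 = $8,104.
Total: $715 + $5,855 + $8,104 = $14,674.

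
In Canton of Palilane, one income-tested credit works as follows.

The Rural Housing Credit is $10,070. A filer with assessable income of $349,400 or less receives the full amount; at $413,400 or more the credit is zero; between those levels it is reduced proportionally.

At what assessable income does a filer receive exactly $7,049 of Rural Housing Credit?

$7,049 is 7,049/10,070 of the full $10,070, so 3,021/10,070 of the $64,000 range has been used: income = $349,400 + $64,000 × 3,021/10,070 = $368,600.

$368,600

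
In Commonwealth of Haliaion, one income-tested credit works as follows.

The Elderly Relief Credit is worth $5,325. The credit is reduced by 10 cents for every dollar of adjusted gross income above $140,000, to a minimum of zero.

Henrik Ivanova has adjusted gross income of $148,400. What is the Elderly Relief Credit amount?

Elderly Relief Credit: 10% of the $8,400 excess over $140,000 is $840; credit = $5,325 − $840 = $4,485.

$4,485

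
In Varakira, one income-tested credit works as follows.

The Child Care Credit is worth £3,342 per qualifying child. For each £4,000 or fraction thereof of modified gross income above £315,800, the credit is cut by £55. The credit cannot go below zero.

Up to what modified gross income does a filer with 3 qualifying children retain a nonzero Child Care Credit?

£1,043,800

Full credit = 3 × £3,342 = £10,026.
After 182 increments the reduction is 182 × £55 = £10,010, leaving £16; one more increment wipes it out. Increment 182 ends at excess 182 × £4,000 = £728,000, so the highest qualifying income is £315,800 + £728,000 = £1,043,800.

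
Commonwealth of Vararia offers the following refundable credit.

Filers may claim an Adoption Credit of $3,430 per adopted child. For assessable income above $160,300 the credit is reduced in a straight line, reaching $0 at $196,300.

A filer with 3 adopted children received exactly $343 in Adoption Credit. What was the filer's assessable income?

Full credit = 3 × $3,430 = $10,290.
$343 is 343/10,290 of the full $10,290, so 9,947/10,290 of the $36,000 range has been used: income = $160,300 + $36,000 × 9,947/10,290 = $195,100.

$195,100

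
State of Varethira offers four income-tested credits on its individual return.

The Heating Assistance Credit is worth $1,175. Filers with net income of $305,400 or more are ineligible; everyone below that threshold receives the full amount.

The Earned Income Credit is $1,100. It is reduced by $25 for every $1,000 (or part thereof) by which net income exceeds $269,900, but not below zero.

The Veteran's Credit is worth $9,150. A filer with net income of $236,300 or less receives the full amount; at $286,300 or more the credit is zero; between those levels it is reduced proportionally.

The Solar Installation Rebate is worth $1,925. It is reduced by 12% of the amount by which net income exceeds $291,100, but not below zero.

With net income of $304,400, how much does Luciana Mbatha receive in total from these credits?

Heating Assistance Credit: $304,400 is below the $305,400 cutoff, so the full $1,175 applies.
Earned Income Credit: income exceeds $269,900 by $34,500, which is 35 full-or-partial $1,000 increments; reduction = 35 × $25 = $875, leaving $225.
Veteran's Credit: $304,400 is at or above $286,300, so the credit is $0.
Solar Installation Rebate: 12% of the $13,300 excess over $291,100 is $1,596; credit = $1,925 − $1,596 = $329.
Total: $1,175 + $225 + $0 + $329 = $1,729.

$1,729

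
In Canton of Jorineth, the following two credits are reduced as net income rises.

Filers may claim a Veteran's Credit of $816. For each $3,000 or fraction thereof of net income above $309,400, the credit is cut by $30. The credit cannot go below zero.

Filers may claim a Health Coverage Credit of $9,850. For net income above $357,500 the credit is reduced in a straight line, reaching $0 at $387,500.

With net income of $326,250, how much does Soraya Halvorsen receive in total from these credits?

Veteran's Credit: income exceeds $309,400 by $16,850, which is 6 full-or-partial $3,000 increments; reduction = 6 × $30 = $180, leaving $636.
Health Coverage Credit: $326,250 is at or below the $357,500 threshold, so the full $9,850 applies.
Total: $636 + $9,850 = $10,486.

$10,486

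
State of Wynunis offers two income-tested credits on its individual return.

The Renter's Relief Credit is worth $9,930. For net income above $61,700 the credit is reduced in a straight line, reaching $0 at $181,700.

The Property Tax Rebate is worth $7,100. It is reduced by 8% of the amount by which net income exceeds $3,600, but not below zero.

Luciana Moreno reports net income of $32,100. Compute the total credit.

$14,750

Renter's Relief Credit: $32,100 is at or below the $61,700 threshold, so the full $9,930 applies.
Property Tax Rebate: 8% of the $28,500 excess over $3,600 is $2,280; credit = $7,100 − $2,280 = $4,820.
Total: $9,930 + $4,820 = $14,750.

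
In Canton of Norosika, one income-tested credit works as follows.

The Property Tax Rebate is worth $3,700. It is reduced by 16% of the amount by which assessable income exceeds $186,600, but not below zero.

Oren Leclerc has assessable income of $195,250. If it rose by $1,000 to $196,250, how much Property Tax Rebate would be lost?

At $195,250 — 16% of the $8,650 excess over $186,600 is $1,384; credit = $3,700 − $1,384 = $2,316.
At $196,250 — 16% of the $9,650 excess over $186,600 is $1,544; credit = $3,700 − $1,544 = $2,156.
Lost: $2,316 − $2,156 = $160.

$160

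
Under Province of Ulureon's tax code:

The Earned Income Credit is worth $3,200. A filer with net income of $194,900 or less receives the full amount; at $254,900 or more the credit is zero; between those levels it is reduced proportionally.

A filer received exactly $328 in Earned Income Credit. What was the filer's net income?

$328 is 328/3,200 of the full $3,200, so 2,872/3,200 of the $60,000 range has been used: income = $194,900 + $60,000 × 2,872/3,200 = $248,750.

$248,750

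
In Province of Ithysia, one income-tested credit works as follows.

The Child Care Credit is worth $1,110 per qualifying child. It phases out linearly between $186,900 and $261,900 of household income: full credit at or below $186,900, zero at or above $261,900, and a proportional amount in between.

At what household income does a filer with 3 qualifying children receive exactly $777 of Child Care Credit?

$244,400

Full credit = 3 × $1,110 = $3,330.
$777 is 777/3,330 of the full $3,330, so 2,553/3,330 of the $75,000 range has been used: income = $186,900 + $75,000 × 2,553/3,330 = $244,400.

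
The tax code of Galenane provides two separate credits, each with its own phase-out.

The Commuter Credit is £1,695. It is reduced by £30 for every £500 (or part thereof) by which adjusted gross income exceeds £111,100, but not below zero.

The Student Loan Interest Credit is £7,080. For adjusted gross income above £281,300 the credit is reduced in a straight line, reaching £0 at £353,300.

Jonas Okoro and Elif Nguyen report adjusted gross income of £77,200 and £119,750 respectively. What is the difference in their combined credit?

£540

Jonas (£77,200): Commuter Credit: £77,200 is at or below the £111,100 threshold, so the full £1,695 applies. Student Loan Interest Credit: £77,200 is at or below the £281,300 threshold, so the full £7,080 applies. total £1,695 + £7,080 = £8,775
Elif (£119,750): Commuter Credit: income exceeds £111,100 by £8,650, which is 18 full-or-partial £500 increments; reduction = 18 × £30 = £540, leaving £1,155. Student Loan Interest Credit: £119,750 is at or below the £281,300 threshold, so the full £7,080 applies. total £1,155 + £7,080 = £8,235
Difference: |£8,775 − £8,235| = £540.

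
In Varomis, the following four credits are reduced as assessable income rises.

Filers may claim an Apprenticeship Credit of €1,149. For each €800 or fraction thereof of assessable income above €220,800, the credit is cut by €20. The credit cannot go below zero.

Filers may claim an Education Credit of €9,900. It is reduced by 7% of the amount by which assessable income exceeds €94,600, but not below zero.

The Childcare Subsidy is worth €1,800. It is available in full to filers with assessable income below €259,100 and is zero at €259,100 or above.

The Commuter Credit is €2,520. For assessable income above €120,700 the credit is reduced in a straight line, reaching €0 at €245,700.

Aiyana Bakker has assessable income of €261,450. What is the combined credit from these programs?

Apprenticeship Credit: income exceeds €220,800 by €40,650, which is 51 full-or-partial €800 increments; reduction = 51 × €20 = €1,020, leaving €129.
Education Credit: 7% of the €166,850 excess over €94,600 is €11,679.50 ≥ base, so the credit is €0.
Childcare Subsidy: €261,450 meets or exceeds the €259,100 cutoff, so the credit is €0.
Commuter Credit: €261,450 is at or above €245,700, so the credit is €0.
Total: €129 + €0 + €0 + €0 = €129.

€129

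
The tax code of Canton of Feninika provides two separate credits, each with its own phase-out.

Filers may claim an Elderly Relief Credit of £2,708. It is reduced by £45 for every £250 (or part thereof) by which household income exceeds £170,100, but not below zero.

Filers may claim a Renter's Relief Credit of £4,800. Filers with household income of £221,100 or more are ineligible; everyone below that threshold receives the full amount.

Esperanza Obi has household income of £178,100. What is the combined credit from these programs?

Elderly Relief Credit: income exceeds £170,100 by £8,000, which is 32 full-or-partial £250 increments; reduction = 32 × £45 = £1,440, leaving £1,268.
Renter's Relief Credit: £178,100 is below the £221,100 cutoff, so the full £4,800 applies.
Total: £1,268 + £4,800 = £6,068.

£6,068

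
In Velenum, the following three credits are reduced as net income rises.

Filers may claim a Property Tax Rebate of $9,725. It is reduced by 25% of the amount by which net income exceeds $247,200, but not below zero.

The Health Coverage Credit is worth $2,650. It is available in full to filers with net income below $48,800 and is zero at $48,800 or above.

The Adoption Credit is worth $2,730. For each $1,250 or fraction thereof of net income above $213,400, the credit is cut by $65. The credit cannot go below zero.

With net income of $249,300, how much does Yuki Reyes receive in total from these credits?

Property Tax Rebate: 25% of the $2,100 excess over $247,200 is $525; credit = $9,725 − $525 = $9,200.
Health Coverage Credit: $249,300 meets or exceeds the $48,800 cutoff, so the credit is $0.
Adoption Credit: income exceeds $213,400 by $35,900, which is 29 full-or-partial $1,250 increments; reduction = 29 × $65 = $1,885, leaving $845.
Total: $9,200 + $0 + $845 = $10,045.

$10,045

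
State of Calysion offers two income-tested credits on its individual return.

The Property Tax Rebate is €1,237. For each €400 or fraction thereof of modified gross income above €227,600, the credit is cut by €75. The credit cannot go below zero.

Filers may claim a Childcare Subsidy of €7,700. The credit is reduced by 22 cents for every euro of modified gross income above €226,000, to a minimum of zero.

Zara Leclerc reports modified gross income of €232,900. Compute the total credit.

€6,369

Property Tax Rebate: income exceeds €227,600 by €5,300, which is 14 full-or-partial €400 increments; reduction = 14 × €75 = €1,050, leaving €187.
Childcare Subsidy: 22% of the €6,900 excess over €226,000 is €1,518; credit = €7,700 − €1,518 = €6,182.
Total: €187 + €6,182 = €6,369.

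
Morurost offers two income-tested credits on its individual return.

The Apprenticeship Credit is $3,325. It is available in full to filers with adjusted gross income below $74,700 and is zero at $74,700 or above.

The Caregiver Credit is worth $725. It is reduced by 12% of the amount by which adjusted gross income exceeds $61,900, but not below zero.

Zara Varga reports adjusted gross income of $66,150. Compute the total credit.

Apprenticeship Credit: $66,150 is below the $74,700 cutoff, so the full $3,325 applies.
Caregiver Credit: 12% of the $4,250 excess over $61,900 is $510; credit = $725 − $510 = $215.
Total: $3,325 + $215 = $3,540.

$3,540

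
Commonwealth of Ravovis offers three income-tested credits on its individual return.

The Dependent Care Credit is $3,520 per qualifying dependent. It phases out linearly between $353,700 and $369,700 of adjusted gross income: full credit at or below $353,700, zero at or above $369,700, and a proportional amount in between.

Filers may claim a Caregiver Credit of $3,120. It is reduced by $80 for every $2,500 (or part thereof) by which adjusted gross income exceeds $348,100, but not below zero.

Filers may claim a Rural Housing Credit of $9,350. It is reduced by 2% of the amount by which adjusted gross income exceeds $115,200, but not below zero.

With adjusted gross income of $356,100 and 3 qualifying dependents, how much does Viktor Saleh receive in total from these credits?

$16,308

Dependent Care Credit: base = 3 × $3,520 = $10,560. $356,100 is $2,400 into a $16,000 phase-out range, leaving 13,600/16,000 of the credit: $10,560 × 13,600/16,000 = $8,976.
Caregiver Credit: income exceeds $348,100 by $8,000, which is 4 full-or-partial $2,500 increments; reduction = 4 × $80 = $320, leaving $2,800.
Rural Housing Credit: 2% of the $240,900 excess over $115,200 is $4,818; credit = $9,350 − $4,818 = $4,532.
Total: $8,976 + $2,800 + $4,532 = $16,308.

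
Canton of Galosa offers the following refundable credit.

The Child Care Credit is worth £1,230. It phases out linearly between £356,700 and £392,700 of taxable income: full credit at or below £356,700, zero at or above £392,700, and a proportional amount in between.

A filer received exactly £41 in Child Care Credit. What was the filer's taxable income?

£391,500

£41 is 41/1,230 of the full £1,230, so 1,189/1,230 of the £36,000 range has been used: income = £356,700 + £36,000 × 1,189/1,230 = £391,500.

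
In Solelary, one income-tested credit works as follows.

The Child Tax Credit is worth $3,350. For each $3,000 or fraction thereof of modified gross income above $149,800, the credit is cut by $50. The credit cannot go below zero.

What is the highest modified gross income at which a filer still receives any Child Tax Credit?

After 66 increments the reduction is 66 × $50 = $3,300, leaving $50; one more increment wipes it out. Increment 66 ends at excess 66 × $3,000 = $198,000, so the highest qualifying income is $149,800 + $198,000 = $347,800.

$347,800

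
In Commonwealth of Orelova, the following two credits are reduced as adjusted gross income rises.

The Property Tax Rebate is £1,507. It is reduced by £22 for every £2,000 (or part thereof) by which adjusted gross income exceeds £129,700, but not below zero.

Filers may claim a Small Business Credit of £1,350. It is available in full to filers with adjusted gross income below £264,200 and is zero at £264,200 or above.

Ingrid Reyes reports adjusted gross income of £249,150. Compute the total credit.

Property Tax Rebate: income exceeds £129,700 by £119,450, which is 60 full-or-partial £2,000 increments; reduction = 60 × £22 = £1,320, leaving £187.
Small Business Credit: £249,150 is below the £264,200 cutoff, so the full £1,350 applies.
Total: £187 + £1,350 = £1,537.

£1,537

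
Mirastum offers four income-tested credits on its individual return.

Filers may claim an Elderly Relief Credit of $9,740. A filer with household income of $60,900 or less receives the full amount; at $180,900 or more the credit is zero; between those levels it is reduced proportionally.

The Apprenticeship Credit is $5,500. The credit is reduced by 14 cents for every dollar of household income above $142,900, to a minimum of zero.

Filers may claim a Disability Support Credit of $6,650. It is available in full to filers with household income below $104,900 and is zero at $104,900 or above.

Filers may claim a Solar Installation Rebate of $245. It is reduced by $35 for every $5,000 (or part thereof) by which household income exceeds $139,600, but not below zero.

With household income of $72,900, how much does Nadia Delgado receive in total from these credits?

Elderly Relief Credit: $72,900 is $12,000 into a $120,000 phase-out range, leaving 108,000/120,000 of the credit: $9,740 × 108,000/120,000 = $8,766.
Apprenticeship Credit: $72,900 is at or below the $142,900 threshold, so the full $5,500 applies.
Disability Support Credit: $72,900 is below the $104,900 cutoff, so the full $6,650 applies.
Solar Installation Rebate: $72,900 is at or below the $139,600 threshold, so the full $245 applies.
Total: $8,766 + $5,500 + $6,650 + $245 = $21,161.

$21,161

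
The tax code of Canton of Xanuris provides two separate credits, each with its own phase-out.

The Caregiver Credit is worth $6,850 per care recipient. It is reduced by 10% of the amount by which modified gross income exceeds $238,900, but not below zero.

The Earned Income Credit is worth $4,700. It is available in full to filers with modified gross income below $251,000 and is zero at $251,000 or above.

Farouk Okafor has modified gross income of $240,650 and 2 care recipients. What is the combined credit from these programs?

Caregiver Credit: base = 2 × $6,850 = $13,700. 10% of the $1,750 excess over $238,900 is $175; credit = $13,700 − $175 = $13,525.
Earned Income Credit: $240,650 is below the $251,000 cutoff, so the full $4,700 applies.
Total: $13,525 + $4,700 = $18,225.

$18,225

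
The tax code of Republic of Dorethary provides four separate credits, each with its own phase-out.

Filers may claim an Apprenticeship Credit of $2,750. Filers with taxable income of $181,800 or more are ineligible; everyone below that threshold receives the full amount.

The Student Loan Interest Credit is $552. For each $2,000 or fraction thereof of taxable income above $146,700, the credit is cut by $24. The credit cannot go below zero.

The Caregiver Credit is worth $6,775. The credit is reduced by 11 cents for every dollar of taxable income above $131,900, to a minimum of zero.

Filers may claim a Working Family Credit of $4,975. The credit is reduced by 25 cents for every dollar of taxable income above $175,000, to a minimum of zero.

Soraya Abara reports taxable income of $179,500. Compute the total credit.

$8,283

Apprenticeship Credit: $179,500 is below the $181,800 cutoff, so the full $2,750 applies.
Student Loan Interest Credit: income exceeds $146,700 by $32,800, which is 17 full-or-partial $2,000 increments; reduction = 17 × $24 = $408, leaving $144.
Caregiver Credit: 11% of the $47,600 excess over $131,900 is $5,236; credit = $6,775 − $5,236 = $1,539.
Working Family Credit: 25% of the $4,500 excess over $175,000 is $1,125; credit = $4,975 − $1,125 = $3,850.
Total: $2,750 + $144 + $1,539 + $3,850 = $8,283.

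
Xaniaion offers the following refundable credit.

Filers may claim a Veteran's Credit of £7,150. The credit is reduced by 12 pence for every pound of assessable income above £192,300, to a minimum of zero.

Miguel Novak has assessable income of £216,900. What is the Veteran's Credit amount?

Veteran's Credit: 12% of the £24,600 excess over £192,300 is £2,952; credit = £7,150 − £2,952 = £4,198.

£4,198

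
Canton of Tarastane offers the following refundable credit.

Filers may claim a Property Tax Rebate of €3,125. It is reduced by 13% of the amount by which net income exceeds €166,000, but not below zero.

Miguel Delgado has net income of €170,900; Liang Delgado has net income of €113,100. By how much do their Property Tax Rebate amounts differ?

€637

Miguel (€170,900): Property Tax Rebate: 13% of the €4,900 excess over €166,000 is €637; credit = €3,125 − €637 = €2,488.
Liang (€113,100): Property Tax Rebate: €113,100 is at or below the €166,000 threshold, so the full €3,125 applies.
Difference: |€2,488 − €3,125| = €637.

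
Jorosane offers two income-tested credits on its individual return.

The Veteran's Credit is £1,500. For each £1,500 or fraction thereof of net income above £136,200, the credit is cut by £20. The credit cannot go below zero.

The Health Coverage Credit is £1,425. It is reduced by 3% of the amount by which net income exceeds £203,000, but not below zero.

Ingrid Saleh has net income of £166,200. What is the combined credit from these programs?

£2,525

Veteran's Credit: income exceeds £136,200 by £30,000, which is 20 full-or-partial £1,500 increments; reduction = 20 × £20 = £400, leaving £1,100.
Health Coverage Credit: £166,200 is at or below the £203,000 threshold, so the full £1,425 applies.
Total: £1,100 + £1,425 = £2,525.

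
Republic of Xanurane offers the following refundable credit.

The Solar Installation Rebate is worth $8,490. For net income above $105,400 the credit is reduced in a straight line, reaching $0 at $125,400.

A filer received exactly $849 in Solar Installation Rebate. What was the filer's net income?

$123,400

$849 is 849/8,490 of the full $8,490, so 7,641/8,490 of the $20,000 range has been used: income = $105,400 + $20,000 × 7,641/8,490 = $123,400.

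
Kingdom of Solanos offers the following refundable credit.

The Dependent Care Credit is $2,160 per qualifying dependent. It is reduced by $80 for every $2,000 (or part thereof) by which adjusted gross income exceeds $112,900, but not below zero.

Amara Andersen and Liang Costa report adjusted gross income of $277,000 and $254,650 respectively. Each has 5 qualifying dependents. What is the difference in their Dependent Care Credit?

Amara ($277,000): Dependent Care Credit: base = 5 × $2,160 = $10,800. income exceeds $112,900 by $164,100, which is 83 full-or-partial $2,000 increments; reduction = 83 × $80 = $6,640, leaving $4,160.
Liang ($254,650): Dependent Care Credit: base = 5 × $2,160 = $10,800. income exceeds $112,900 by $141,750, which is 71 full-or-partial $2,000 increments; reduction = 71 × $80 = $5,680, leaving $5,120.
Difference: |$4,160 − $5,120| = $960.

$960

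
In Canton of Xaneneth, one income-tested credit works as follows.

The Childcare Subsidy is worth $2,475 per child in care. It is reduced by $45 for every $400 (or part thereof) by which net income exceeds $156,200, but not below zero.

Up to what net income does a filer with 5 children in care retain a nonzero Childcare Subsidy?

$265,800

Full credit = 5 × $2,475 = $12,375.
After 274 increments the reduction is 274 × $45 = $12,330, leaving $45; one more increment wipes it out. Increment 274 ends at excess 274 × $400 = $109,600, so the highest qualifying income is $156,200 + $109,600 = $265,800.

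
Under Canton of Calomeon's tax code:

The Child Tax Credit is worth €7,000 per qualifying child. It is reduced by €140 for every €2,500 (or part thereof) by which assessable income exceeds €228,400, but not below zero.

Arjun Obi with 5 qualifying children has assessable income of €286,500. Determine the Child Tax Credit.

€31,640

Child Tax Credit: base = 5 × €7,000 = €35,000. income exceeds €228,400 by €58,100, which is 24 full-or-partial €2,500 increments; reduction = 24 × €140 = €3,360, leaving €31,640.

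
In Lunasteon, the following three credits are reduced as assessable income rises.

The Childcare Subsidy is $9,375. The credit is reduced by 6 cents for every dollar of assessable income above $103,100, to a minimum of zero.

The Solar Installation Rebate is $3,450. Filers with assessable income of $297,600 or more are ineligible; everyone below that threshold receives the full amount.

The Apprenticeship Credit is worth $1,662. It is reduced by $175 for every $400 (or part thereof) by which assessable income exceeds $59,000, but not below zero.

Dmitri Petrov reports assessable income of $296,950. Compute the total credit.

Childcare Subsidy: 6% of the $193,850 excess over $103,100 is $11,631 ≥ base, so the credit is $0.
Solar Installation Rebate: $296,950 is below the $297,600 cutoff, so the full $3,450 applies.
Apprenticeship Credit: income exceeds $59,000 by $237,950 → 595 increments × $175 = $104,125 ≥ base, so the credit is $0.
Total: $0 + $3,450 + $0 = $3,450.

$3,450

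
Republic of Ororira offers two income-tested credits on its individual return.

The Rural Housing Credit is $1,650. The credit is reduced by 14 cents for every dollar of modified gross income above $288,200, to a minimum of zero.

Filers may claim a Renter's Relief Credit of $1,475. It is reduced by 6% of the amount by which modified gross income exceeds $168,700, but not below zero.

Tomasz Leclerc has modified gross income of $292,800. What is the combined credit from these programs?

$1,006

Rural Housing Credit: 14% of the $4,600 excess over $288,200 is $644; credit = $1,650 − $644 = $1,006.
Renter's Relief Credit: 6% of the $124,100 excess over $168,700 is $7,446 ≥ base, so the credit is $0.
Total: $1,006 + $0 = $1,006.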